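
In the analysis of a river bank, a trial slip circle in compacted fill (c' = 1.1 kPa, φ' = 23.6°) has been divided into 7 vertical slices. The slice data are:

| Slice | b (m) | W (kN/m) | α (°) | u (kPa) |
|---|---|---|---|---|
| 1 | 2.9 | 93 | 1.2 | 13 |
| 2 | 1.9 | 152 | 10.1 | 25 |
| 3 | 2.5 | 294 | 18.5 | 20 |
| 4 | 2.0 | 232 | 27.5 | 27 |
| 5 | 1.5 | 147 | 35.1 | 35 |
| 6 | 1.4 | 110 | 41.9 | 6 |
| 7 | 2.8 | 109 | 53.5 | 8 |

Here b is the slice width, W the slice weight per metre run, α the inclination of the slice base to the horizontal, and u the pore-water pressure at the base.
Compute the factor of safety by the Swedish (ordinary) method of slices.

FS = 0.67

Ordinary method of slices: FS = Σ[c'·Δl_i + (W_i cosα_i − u_i·Δl_i)·tanφ'] / Σ W_i sinα_i, with Δl_i = b_i / cosα_i.
Slice 1: Δl = 2.9/cos1.2° = 2.901 m; N'_1 = 93·cos1.2° − 13·2.901 = 55.3; c'Δl = 3.19; W sinα = 1.9
Slice 2: Δl = 1.9/cos10.1° = 1.930 m; N'_2 = 152·cos10.1° − 25·1.930 = 101.4; c'Δl = 2.12; W sinα = 26.7
Slice 3: Δl = 2.5/cos18.5° = 2.636 m; N'_3 = 294·cos18.5° − 20·2.636 = 226.1; c'Δl = 2.90; W sinα = 93.3
Slice 4: Δl = 2.0/cos27.5° = 2.255 m; N'_4 = 232·cos27.5° − 27·2.255 = 144.9; c'Δl = 2.48; W sinα = 107.1
Slice 5: Δl = 1.5/cos35.1° = 1.833 m; N'_5 = 147·cos35.1° − 35·1.833 = 56.1; c'Δl = 2.02; W sinα = 84.5
Slice 6: Δl = 1.4/cos41.9° = 1.881 m; N'_6 = 110·cos41.9° − 6·1.881 = 70.6; c'Δl = 2.07; W sinα = 73.5
Slice 7: Δl = 2.8/cos53.5° = 4.707 m; N'_7 = 109·cos53.5° − 8·4.707 = 27.2; c'Δl = 5.18; W sinα = 87.6
Σc'Δl = 20.0 kN/m; ΣN' = 681.5 kN/m; ΣW sinα = 474.6 kN/m
Resisting = 20.0 + 681.5·tan23.6° = 20.0 + 297.8 = 317.7 kN/m
FS = 317.7 / 474.6 = 0.669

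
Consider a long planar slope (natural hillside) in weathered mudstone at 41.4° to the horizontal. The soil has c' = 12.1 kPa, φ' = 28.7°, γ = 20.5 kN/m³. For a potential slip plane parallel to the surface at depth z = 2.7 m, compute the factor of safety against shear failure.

For an infinite slope with a slip plane parallel to the surface (no pore pressure): FS = [c' + γz cos²β tanφ'] / [γz sinβ cosβ].
γz = 20.5·2.7 = 55.35 kN/m²
Numerator = 12.1 + 55.35·cos²41.4°·tan28.7° = 12.1 + 55.35·0.5627·0.5475 = 29.151 kPa
Denominator = 55.35·sin41.4°·cos41.4° = 55.35·0.6613·0.7501 = 27.457 kPa
FS = 29.151 / 27.457 = 1.062

FS = 1.06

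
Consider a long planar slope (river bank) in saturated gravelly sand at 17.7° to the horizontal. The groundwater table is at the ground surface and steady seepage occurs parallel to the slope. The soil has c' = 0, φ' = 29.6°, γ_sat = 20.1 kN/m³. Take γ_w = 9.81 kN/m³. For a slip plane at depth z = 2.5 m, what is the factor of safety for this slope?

With seepage parallel to the slope and the water table at the surface, the effective normal stress on the slip plane uses the buoyant unit weight γ' = γ_sat − γ_w while the driving shear stress uses γ_sat:
FS = [c' + γ' z cos²β tanφ'] / [γ_sat z sinβ cosβ]
(For c' = 0 this reduces to FS = (γ'/γ_sat)·tanφ'/tanβ.)
γ' = 20.1 − 9.81 = 10.29 kN/m³
Numerator = 0.0 + 10.29·2.5·cos²17.7°·tan29.6° = 0.0 + 10.29·2.5·0.9076·0.5681 = 13.263 kPa
Denominator = 20.1·2.5·sin17.7°·cos17.7° = 20.1·2.5·0.3040·0.9527 = 14.554 kPa
FS = 13.263 / 14.554 = 0.911

FS = 0.91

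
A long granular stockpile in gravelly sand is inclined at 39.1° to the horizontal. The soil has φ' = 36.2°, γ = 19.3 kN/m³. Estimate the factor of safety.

FS = 0.90

For a dry cohesionless infinite slope the factor of safety is FS = tanφ' / tanβ.
FS = tan36.2° / tan39.1° = 0.7319 / 0.8127 = 0.901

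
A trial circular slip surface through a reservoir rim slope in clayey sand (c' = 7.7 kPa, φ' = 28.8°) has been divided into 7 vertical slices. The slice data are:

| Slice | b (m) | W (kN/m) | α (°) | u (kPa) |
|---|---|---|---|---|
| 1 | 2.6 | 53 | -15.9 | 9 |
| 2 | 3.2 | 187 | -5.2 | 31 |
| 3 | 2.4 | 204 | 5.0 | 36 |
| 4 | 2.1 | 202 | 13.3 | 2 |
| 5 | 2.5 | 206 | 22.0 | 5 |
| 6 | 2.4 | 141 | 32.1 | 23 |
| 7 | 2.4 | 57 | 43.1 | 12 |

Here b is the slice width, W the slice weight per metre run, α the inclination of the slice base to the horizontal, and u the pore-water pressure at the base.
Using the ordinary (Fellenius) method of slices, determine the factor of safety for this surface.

Ordinary method of slices: FS = Σ[c'·Δl_i + (W_i cosα_i − u_i·Δl_i)·tanφ'] / Σ W_i sinα_i, with Δl_i = b_i / cosα_i.
Slice 1: Δl = 2.6/cos(-15.9°) = 2.703 m; N'_1 = 53·cos(-15.9°) − 9·2.703 = 26.6; c'Δl = 20.82; W sinα = -14.5
Slice 2: Δl = 3.2/cos(-5.2°) = 3.213 m; N'_2 = 187·cos(-5.2°) − 31·3.213 = 86.6; c'Δl = 24.74; W sinα = -16.9
Slice 3: Δl = 2.4/cos5.0° = 2.409 m; N'_3 = 204·cos5.0° − 36·2.409 = 116.5; c'Δl = 18.55; W sinα = 17.8
Slice 4: Δl = 2.1/cos13.3° = 2.158 m; N'_4 = 202·cos13.3° − 2·2.158 = 192.3; c'Δl = 16.62; W sinα = 46.5
Slice 5: Δl = 2.5/cos22.0° = 2.696 m; N'_5 = 206·cos22.0° − 5·2.696 = 177.5; c'Δl = 20.76; W sinα = 77.2
Slice 6: Δl = 2.4/cos32.1° = 2.833 m; N'_6 = 141·cos32.1° − 23·2.833 = 54.3; c'Δl = 21.82; W sinα = 74.9
Slice 7: Δl = 2.4/cos43.1° = 3.287 m; N'_7 = 57·cos43.1° − 12·3.287 = 2.2; c'Δl = 25.31; W sinα = 38.9
Σc'Δl = 148.6 kN/m; ΣN' = 656.0 kN/m; ΣW sinα = 223.8 kN/m
Resisting = 148.6 + 656.0·tan28.8° = 148.6 + 360.6 = 509.2 kN/m
FS = 509.2 / 223.8 = 2.275

FS = 2.28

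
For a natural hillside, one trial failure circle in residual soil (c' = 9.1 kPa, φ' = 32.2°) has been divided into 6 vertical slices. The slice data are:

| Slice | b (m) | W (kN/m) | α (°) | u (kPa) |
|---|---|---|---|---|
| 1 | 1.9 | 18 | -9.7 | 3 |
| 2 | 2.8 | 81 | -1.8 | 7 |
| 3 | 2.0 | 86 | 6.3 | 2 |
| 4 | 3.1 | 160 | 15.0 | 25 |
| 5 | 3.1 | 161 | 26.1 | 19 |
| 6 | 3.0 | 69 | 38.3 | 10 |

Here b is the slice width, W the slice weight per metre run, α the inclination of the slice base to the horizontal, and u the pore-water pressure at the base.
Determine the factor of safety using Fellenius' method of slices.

Ordinary method of slices: FS = Σ[c'·Δl_i + (W_i cosα_i − u_i·Δl_i)·tanφ'] / Σ W_i sinα_i, with Δl_i = b_i / cosα_i.
Slice 1: Δl = 1.9/cos(-9.7°) = 1.928 m; N'_1 = 18·cos(-9.7°) − 3·1.928 = 12.0; c'Δl = 17.54; W sinα = -3.0
Slice 2: Δl = 2.8/cos(-1.8°) = 2.801 m; N'_2 = 81·cos(-1.8°) − 7·2.801 = 61.4; c'Δl = 25.49; W sinα = -2.5
Slice 3: Δl = 2.0/cos6.3° = 2.012 m; N'_3 = 86·cos6.3° − 2·2.012 = 81.5; c'Δl = 18.31; W sinα = 9.4
Slice 4: Δl = 3.1/cos15.0° = 3.209 m; N'_4 = 160·cos15.0° − 25·3.209 = 74.3; c'Δl = 29.21; W sinα = 41.4
Slice 5: Δl = 3.1/cos26.1° = 3.452 m; N'_5 = 161·cos26.1° − 19·3.452 = 79.0; c'Δl = 31.41; W sinα = 70.8
Slice 6: Δl = 3.0/cos38.3° = 3.823 m; N'_6 = 69·cos38.3° − 10·3.823 = 15.9; c'Δl = 34.79; W sinα = 42.8
Σc'Δl = 156.7 kN/m; ΣN' = 324.0 kN/m; ΣW sinα = 158.9 kN/m
Resisting = 156.7 + 324.0·tan32.2° = 156.7 + 204.0 = 360.8 kN/m
FS = 360.8 / 158.9 = 2.271

FS = 2.27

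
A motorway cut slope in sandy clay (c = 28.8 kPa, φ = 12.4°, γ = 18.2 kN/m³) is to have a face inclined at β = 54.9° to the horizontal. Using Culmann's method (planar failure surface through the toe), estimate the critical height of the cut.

Culmann's analysis gives the critical failure plane at α_cr = (β + φ)/2 = (54.9 + 12.4)/2 = 33.6°, and the critical height
H_c = (4c/γ) · sinβ cosφ / [1 − cos(β − φ)]
    = (4·28.8/18.2) · sin54.9°·cos12.4° / [1 − cos(42.5°)]
    = 6.330 · 0.8181·0.9767 / [1 − 0.7373]
    = 6.330 · 0.7991 / 0.2627
    = 19.25 m

H_c = 19.25 m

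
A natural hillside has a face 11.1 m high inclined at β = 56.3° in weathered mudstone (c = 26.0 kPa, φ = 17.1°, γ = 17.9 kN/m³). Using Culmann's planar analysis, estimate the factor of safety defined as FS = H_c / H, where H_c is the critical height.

FS = 1.85

H_c = (4c/γ) · sinβ cosφ / [1 − cos(β − φ)]
    = (4·26.0/17.9) · sin56.3°·cos17.1° / [1 − cos39.2°]
    = 5.810 · 0.7952 / 0.2251 = 20.53 m
FS = H_c / H = 20.53 / 11.1 = 1.849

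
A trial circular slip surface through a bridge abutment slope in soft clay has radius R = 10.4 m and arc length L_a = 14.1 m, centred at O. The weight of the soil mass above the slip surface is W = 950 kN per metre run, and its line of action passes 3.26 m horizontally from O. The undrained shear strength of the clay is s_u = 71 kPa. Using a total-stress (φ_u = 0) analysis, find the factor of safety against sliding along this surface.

Taking moments about the centre O, the resisting moment is provided by the undrained shear strength acting along the arc:
M_R = s_u·L_a·R = 71·14.10·10.4 = 10411.4 kN·m/m
M_D = W·d = 950·3.26 = 3097.0 kN·m/m
FS = M_R / M_D = 10411.4 / 3097.0 = 3.362

FS = 3.36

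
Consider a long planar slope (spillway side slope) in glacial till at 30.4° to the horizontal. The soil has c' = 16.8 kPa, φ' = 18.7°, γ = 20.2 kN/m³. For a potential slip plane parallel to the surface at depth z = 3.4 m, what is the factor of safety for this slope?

For an infinite slope with a slip plane parallel to the surface (no pore pressure): FS = [c' + γz cos²β tanφ'] / [γz sinβ cosβ].
γz = 20.2·3.4 = 68.68 kN/m²
Numerator = 16.8 + 68.68·cos²30.4°·tan18.7° = 16.8 + 68.68·0.7439·0.3385 = 34.094 kPa
Denominator = 68.68·sin30.4°·cos30.4° = 68.68·0.5060·0.8625 = 29.976 kPa
FS = 34.094 / 29.976 = 1.137

FS = 1.14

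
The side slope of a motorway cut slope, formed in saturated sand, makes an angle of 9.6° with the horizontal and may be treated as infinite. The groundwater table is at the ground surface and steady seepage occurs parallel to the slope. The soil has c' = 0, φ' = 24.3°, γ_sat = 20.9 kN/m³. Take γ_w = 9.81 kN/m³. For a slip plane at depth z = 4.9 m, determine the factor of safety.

FS = 1.42

With seepage parallel to the slope and the water table at the surface, the effective normal stress on the slip plane uses the buoyant unit weight γ' = γ_sat − γ_w while the driving shear stress uses γ_sat:
FS = [c' + γ' z cos²β tanφ'] / [γ_sat z sinβ cosβ]
(For c' = 0 this reduces to FS = (γ'/γ_sat)·tanφ'/tanβ.)
γ' = 20.9 − 9.81 = 11.09 kN/m³
Numerator = 0.0 + 11.09·4.9·cos²9.6°·tan24.3° = 0.0 + 11.09·4.9·0.9722·0.4515 = 23.854 kPa
Denominator = 20.9·4.9·sin9.6°·cos9.6° = 20.9·4.9·0.1668·0.9860 = 16.840 kPa
FS = 23.854 / 16.840 = 1.417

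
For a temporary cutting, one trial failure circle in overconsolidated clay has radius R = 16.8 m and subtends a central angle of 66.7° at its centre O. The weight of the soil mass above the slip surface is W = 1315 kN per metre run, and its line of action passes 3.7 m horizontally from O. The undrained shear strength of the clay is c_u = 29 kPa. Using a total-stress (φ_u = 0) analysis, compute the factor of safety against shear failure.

Taking moments about the centre O, the resisting moment is provided by the undrained shear strength acting along the arc:
Arc length L_a = R·θ = 16.8·(66.7°·π/180) = 16.8·1.1641 = 19.56 m
M_R = c_u·L_a·R = 29·19.56·16.8 = 9528.4 kN·m/m
M_D = W·d = 1315·3.7 = 4865.5 kN·m/m
FS = M_R / M_D = 9528.4 / 4865.5 = 1.958

FS = 1.96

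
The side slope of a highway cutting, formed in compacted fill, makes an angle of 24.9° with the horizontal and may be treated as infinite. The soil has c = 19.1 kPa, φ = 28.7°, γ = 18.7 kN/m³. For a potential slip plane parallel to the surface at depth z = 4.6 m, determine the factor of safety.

For an infinite slope with a slip plane parallel to the surface (no pore pressure): FS = [c + γz cos²β tanφ] / [γz sinβ cosβ].
γz = 18.7·4.6 = 86.02 kN/m²
Numerator = 19.1 + 86.02·cos²24.9°·tan28.7° = 19.1 + 86.02·0.8227·0.5475 = 57.846 kPa
Denominator = 86.02·sin24.9°·cos24.9° = 86.02·0.4210·0.9070 = 32.851 kPa
FS = 57.846 / 32.851 = 1.761

FS = 1.76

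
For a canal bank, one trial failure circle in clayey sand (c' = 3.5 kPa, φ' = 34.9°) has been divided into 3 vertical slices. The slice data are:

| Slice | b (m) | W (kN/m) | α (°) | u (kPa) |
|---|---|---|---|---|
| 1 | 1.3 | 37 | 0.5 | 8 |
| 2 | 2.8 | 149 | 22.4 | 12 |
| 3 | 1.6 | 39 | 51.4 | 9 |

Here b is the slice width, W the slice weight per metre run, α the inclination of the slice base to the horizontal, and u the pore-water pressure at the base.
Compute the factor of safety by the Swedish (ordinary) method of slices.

FS = 1.31

Ordinary method of slices: FS = Σ[c'·Δl_i + (W_i cosα_i − u_i·Δl_i)·tanφ'] / Σ W_i sinα_i, with Δl_i = b_i / cosα_i.
Slice 1: Δl = 1.3/cos0.5° = 1.300 m; N'_1 = 37·cos0.5° − 8·1.300 = 26.6; c'Δl = 4.55; W sinα = 0.3
Slice 2: Δl = 2.8/cos22.4° = 3.029 m; N'_2 = 149·cos22.4° − 12·3.029 = 101.4; c'Δl = 10.60; W sinα = 56.8
Slice 3: Δl = 1.6/cos51.4° = 2.565 m; N'_3 = 39·cos51.4° − 9·2.565 = 1.2; c'Δl = 8.98; W sinα = 30.5
Σc'Δl = 24.1 kN/m; ΣN' = 129.3 kN/m; ΣW sinα = 87.6 kN/m
Resisting = 24.1 + 129.3·tan34.9° = 24.1 + 90.2 = 114.3 kN/m
FS = 114.3 / 87.6 = 1.305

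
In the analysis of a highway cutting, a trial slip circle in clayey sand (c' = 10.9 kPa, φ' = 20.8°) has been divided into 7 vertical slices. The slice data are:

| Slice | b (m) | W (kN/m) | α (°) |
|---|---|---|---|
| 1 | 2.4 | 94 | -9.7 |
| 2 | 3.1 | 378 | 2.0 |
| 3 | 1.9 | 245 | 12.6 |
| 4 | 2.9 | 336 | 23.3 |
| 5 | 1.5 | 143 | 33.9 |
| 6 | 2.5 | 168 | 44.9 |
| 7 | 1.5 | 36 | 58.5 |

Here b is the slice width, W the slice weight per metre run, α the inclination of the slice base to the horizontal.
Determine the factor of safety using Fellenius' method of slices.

FS = 1.67

Ordinary method of slices: FS = Σ[c'·Δl_i + (W_i cosα_i)·tanφ'] / Σ W_i sinα_i, with Δl_i = b_i / cosα_i.
Slice 1: Δl = 2.4/cos(-9.7°) = 2.435 m; N'_1 = 94·cos(-9.7°) = 92.7; c'Δl = 26.54; W sinα = -15.8
Slice 2: Δl = 3.1/cos2.0° = 3.102 m; N'_2 = 378·cos2.0° = 377.8; c'Δl = 33.81; W sinα = 13.2
Slice 3: Δl = 1.9/cos12.6° = 1.947 m; N'_3 = 245·cos12.6° = 239.1; c'Δl = 21.22; W sinα = 53.4
Slice 4: Δl = 2.9/cos23.3° = 3.158 m; N'_4 = 336·cos23.3° = 308.6; c'Δl = 34.42; W sinα = 132.9
Slice 5: Δl = 1.5/cos33.9° = 1.807 m; N'_5 = 143·cos33.9° = 118.7; c'Δl = 19.70; W sinα = 79.8
Slice 6: Δl = 2.5/cos44.9° = 3.529 m; N'_6 = 168·cos44.9° = 119.0; c'Δl = 38.47; W sinα = 118.6
Slice 7: Δl = 1.5/cos58.5° = 2.871 m; N'_7 = 36·cos58.5° = 18.8; c'Δl = 31.29; W sinα = 30.7
Σc'Δl = 205.4 kN/m; ΣN' = 1274.6 kN/m; ΣW sinα = 412.7 kN/m
Resisting = 205.4 + 1274.6·tan20.8° = 205.4 + 484.2 = 689.6 kN/m
FS = 689.6 / 412.7 = 1.671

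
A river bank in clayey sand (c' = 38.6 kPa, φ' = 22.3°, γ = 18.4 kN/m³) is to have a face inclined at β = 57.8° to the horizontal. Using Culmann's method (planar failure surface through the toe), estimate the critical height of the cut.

H_c = 35.34 m

Culmann's analysis gives the critical failure plane at α_cr = (β + φ')/2 = (57.8 + 22.3)/2 = 40.0°, and the critical height
H_c = (4c'/γ) · sinβ cosφ' / [1 − cos(β − φ')]
    = (4·38.6/18.4) · sin57.8°·cos22.3° / [1 − cos(35.5°)]
    = 8.391 · 0.8462·0.9252 / [1 − 0.8141]
    = 8.391 · 0.7829 / 0.1859
    = 35.34 m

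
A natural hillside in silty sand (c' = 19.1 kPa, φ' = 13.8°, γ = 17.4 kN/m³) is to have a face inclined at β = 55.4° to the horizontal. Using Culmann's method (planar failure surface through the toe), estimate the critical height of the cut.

Culmann's analysis gives the critical failure plane at α_cr = (β + φ')/2 = (55.4 + 13.8)/2 = 34.6°, and the critical height
H_c = (4c'/γ) · sinβ cosφ' / [1 − cos(β − φ')]
    = (4·19.1/17.4) · sin55.4°·cos13.8° / [1 − cos(41.6°)]
    = 4.391 · 0.8231·0.9711 / [1 − 0.7478]
    = 4.391 · 0.7994 / 0.2522
    = 13.92 m

H_c = 13.92 m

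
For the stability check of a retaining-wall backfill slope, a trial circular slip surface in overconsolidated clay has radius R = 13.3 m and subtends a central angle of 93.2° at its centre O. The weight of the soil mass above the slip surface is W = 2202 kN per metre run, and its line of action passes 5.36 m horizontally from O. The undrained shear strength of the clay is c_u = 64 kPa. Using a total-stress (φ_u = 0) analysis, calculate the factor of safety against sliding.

FS = 1.56

Taking moments about the centre O, the resisting moment is provided by the undrained shear strength acting along the arc:
Arc length L_a = R·θ = 13.3·(93.2°·π/180) = 13.3·1.6266 = 21.63 m
M_R = c_u·L_a·R = 64·21.63·13.3 = 18415.2 kN·m/m
M_D = W·d = 2202·5.36 = 11802.7 kN·m/m
FS = M_R / M_D = 18415.2 / 11802.7 = 1.560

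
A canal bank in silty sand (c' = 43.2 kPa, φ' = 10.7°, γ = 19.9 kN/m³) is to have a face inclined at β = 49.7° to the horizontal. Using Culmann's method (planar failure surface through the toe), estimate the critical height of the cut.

Culmann's analysis gives the critical failure plane at α_cr = (β + φ')/2 = (49.7 + 10.7)/2 = 30.2°, and the critical height
H_c = (4c'/γ) · sinβ cosφ' / [1 − cos(β − φ')]
    = (4·43.2/19.9) · sin49.7°·cos10.7° / [1 − cos(39.0°)]
    = 8.683 · 0.7627·0.9826 / [1 − 0.7771]
    = 8.683 · 0.7494 / 0.2229
    = 29.20 m

H_c = 29.20 m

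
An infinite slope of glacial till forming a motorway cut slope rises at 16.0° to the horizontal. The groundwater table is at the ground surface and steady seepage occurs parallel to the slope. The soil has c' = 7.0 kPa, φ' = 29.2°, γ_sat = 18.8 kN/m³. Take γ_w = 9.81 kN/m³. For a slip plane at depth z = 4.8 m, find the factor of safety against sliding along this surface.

FS = 1.22

With seepage parallel to the slope and the water table at the surface, the effective normal stress on the slip plane uses the buoyant unit weight γ' = γ_sat − γ_w while the driving shear stress uses γ_sat:
FS = [c' + γ' z cos²β tanφ'] / [γ_sat z sinβ cosβ]
γ' = 18.8 − 9.81 = 8.99 kN/m³
Numerator = 7.0 + 8.99·4.8·cos²16.0°·tan29.2° = 7.0 + 8.99·4.8·0.9240·0.5589 = 29.285 kPa
Denominator = 18.8·4.8·sin16.0°·cos16.0° = 18.8·4.8·0.2756·0.9613 = 23.910 kPa
FS = 29.285 / 23.910 = 1.225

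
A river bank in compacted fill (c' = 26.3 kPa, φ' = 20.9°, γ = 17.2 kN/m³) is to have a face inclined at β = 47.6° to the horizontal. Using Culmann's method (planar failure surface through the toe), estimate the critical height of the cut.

H_c = 39.57 m

Culmann's analysis gives the critical failure plane at α_cr = (β + φ')/2 = (47.6 + 20.9)/2 = 34.2°, and the critical height
H_c = (4c'/γ) · sinβ cosφ' / [1 − cos(β − φ')]
    = (4·26.3/17.2) · sin47.6°·cos20.9° / [1 − cos(26.7°)]
    = 6.116 · 0.7385·0.9342 / [1 − 0.8934]
    = 6.116 · 0.6899 / 0.1066
    = 39.57 m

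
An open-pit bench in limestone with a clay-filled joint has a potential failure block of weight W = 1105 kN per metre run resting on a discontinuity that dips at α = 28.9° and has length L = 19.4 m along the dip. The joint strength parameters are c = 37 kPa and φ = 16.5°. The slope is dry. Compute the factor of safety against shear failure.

Resolving the block weight along and normal to the plane and applying the Mohr–Coulomb strength on the joint:
N' = W cosα = 1105·cos28.9° = 967.4 kN/m
Driving force T = W sinα = 1105·sin28.9° = 534.0 kN/m
Resisting force R = c·L + N'·tanφ = 37·19.4 + 967.4·tan16.5° = 717.8 + 286.6 = 1004.4 kN/m
FS = R / T = 1004.4 / 534.0 = 1.881

FS = 1.88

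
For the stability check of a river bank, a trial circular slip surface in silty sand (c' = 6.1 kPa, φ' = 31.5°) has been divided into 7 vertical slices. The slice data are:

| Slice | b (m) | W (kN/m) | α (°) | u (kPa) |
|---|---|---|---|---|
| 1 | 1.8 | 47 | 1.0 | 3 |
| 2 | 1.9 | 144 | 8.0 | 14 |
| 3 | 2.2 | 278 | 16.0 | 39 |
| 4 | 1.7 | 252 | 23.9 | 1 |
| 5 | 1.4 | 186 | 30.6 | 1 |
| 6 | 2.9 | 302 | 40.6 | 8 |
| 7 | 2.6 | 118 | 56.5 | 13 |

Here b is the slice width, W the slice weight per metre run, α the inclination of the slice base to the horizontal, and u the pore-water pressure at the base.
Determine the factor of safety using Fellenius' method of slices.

Ordinary method of slices: FS = Σ[c'·Δl_i + (W_i cosα_i − u_i·Δl_i)·tanφ'] / Σ W_i sinα_i, with Δl_i = b_i / cosα_i.
Slice 1: Δl = 1.8/cos1.0° = 1.800 m; N'_1 = 47·cos1.0° − 3·1.800 = 41.6; c'Δl = 10.98; W sinα = 0.8
Slice 2: Δl = 1.9/cos8.0° = 1.919 m; N'_2 = 144·cos8.0° − 14·1.919 = 115.7; c'Δl = 11.70; W sinα = 20.0
Slice 3: Δl = 2.2/cos16.0° = 2.289 m; N'_3 = 278·cos16.0° − 39·2.289 = 178.0; c'Δl = 13.96; W sinα = 76.6
Slice 4: Δl = 1.7/cos23.9° = 1.859 m; N'_4 = 252·cos23.9° − 1·1.859 = 228.5; c'Δl = 11.34; W sinα = 102.1
Slice 5: Δl = 1.4/cos30.6° = 1.627 m; N'_5 = 186·cos30.6° − 1·1.627 = 158.5; c'Δl = 9.92; W sinα = 94.7
Slice 6: Δl = 2.9/cos40.6° = 3.819 m; N'_6 = 302·cos40.6° − 8·3.819 = 198.7; c'Δl = 23.30; W sinα = 196.5
Slice 7: Δl = 2.6/cos56.5° = 4.711 m; N'_7 = 118·cos56.5° − 13·4.711 = 3.9; c'Δl = 28.74; W sinα = 98.4
Σc'Δl = 109.9 kN/m; ΣN' = 924.9 kN/m; ΣW sinα = 589.2 kN/m
Resisting = 109.9 + 924.9·tan31.5° = 109.9 + 566.8 = 676.7 kN/m
FS = 676.7 / 589.2 = 1.149

FS = 1.15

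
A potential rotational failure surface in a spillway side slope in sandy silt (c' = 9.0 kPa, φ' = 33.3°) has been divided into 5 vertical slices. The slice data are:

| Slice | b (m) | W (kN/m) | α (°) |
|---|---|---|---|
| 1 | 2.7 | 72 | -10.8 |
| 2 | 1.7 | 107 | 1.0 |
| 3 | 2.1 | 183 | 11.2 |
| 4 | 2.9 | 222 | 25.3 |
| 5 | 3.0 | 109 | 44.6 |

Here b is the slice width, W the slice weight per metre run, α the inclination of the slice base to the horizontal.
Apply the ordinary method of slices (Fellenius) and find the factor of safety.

Ordinary method of slices: FS = Σ[c'·Δl_i + (W_i cosα_i)·tanφ'] / Σ W_i sinα_i, with Δl_i = b_i / cosα_i.
Slice 1: Δl = 2.7/cos(-10.8°) = 2.749 m; N'_1 = 72·cos(-10.8°) = 70.7; c'Δl = 24.74; W sinα = -13.5
Slice 2: Δl = 1.7/cos1.0° = 1.700 m; N'_2 = 107·cos1.0° = 107.0; c'Δl = 15.30; W sinα = 1.9
Slice 3: Δl = 2.1/cos11.2° = 2.141 m; N'_3 = 183·cos11.2° = 179.5; c'Δl = 19.27; W sinα = 35.5
Slice 4: Δl = 2.9/cos25.3° = 3.208 m; N'_4 = 222·cos25.3° = 200.7; c'Δl = 28.87; W sinα = 94.9
Slice 5: Δl = 3.0/cos44.6° = 4.213 m; N'_5 = 109·cos44.6° = 77.6; c'Δl = 37.92; W sinα = 76.5
Σc'Δl = 126.1 kN/m; ΣN' = 635.5 kN/m; ΣW sinα = 195.3 kN/m
Resisting = 126.1 + 635.5·tan33.3° = 126.1 + 417.5 = 543.6 kN/m
FS = 543.6 / 195.3 = 2.783

FS = 2.78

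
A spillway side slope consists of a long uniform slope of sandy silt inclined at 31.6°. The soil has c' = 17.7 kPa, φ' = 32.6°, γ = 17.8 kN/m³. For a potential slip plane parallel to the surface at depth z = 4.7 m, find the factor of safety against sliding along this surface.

FS = 1.51

For an infinite slope with a slip plane parallel to the surface (no pore pressure): FS = [c' + γz cos²β tanφ'] / [γz sinβ cosβ].
γz = 17.8·4.7 = 83.66 kN/m²
Numerator = 17.7 + 83.66·cos²31.6°·tan32.6° = 17.7 + 83.66·0.7254·0.6395 = 56.513 kPa
Denominator = 83.66·sin31.6°·cos31.6° = 83.66·0.5240·0.8517 = 37.337 kPa
FS = 56.513 / 37.337 = 1.514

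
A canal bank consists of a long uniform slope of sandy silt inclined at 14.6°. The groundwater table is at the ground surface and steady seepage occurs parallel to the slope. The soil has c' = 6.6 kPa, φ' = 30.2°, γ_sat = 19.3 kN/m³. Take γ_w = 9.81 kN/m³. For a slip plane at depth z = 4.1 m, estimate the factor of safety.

With seepage parallel to the slope and the water table at the surface, the effective normal stress on the slip plane uses the buoyant unit weight γ' = γ_sat − γ_w while the driving shear stress uses γ_sat:
FS = [c' + γ' z cos²β tanφ'] / [γ_sat z sinβ cosβ]
γ' = 19.3 − 9.81 = 9.49 kN/m³
Numerator = 6.6 + 9.49·4.1·cos²14.6°·tan30.2° = 6.6 + 9.49·4.1·0.9365·0.5820 = 27.807 kPa
Denominator = 19.3·4.1·sin14.6°·cos14.6° = 19.3·4.1·0.2521·0.9677 = 19.302 kPa
FS = 27.807 / 19.302 = 1.441

FS = 1.44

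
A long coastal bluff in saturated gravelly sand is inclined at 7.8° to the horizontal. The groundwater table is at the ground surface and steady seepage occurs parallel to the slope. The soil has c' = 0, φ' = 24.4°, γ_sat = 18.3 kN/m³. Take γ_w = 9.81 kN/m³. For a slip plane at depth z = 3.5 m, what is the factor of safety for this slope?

With seepage parallel to the slope and the water table at the surface, the effective normal stress on the slip plane uses the buoyant unit weight γ' = γ_sat − γ_w while the driving shear stress uses γ_sat:
FS = [c' + γ' z cos²β tanφ'] / [γ_sat z sinβ cosβ]
(For c' = 0 this reduces to FS = (γ'/γ_sat)·tanφ'/tanβ.)
γ' = 18.3 − 9.81 = 8.49 kN/m³
Numerator = 0.0 + 8.49·3.5·cos²7.8°·tan24.4° = 0.0 + 8.49·3.5·0.9816·0.4536 = 13.231 kPa
Denominator = 18.3·3.5·sin7.8°·cos7.8° = 18.3·3.5·0.1357·0.9907 = 8.612 kPa
FS = 13.231 / 8.612 = 1.536

FS = 1.54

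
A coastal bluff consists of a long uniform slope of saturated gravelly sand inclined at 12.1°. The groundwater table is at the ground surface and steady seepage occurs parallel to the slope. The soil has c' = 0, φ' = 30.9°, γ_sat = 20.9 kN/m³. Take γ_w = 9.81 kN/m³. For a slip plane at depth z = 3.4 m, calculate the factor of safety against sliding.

With seepage parallel to the slope and the water table at the surface, the effective normal stress on the slip plane uses the buoyant unit weight γ' = γ_sat − γ_w while the driving shear stress uses γ_sat:
FS = [c' + γ' z cos²β tanφ'] / [γ_sat z sinβ cosβ]
(For c' = 0 this reduces to FS = (γ'/γ_sat)·tanφ'/tanβ.)
γ' = 20.9 − 9.81 = 11.09 kN/m³
Numerator = 0.0 + 11.09·3.4·cos²12.1°·tan30.9° = 0.0 + 11.09·3.4·0.9561·0.5985 = 21.575 kPa
Denominator = 20.9·3.4·sin12.1°·cos12.1° = 20.9·3.4·0.2096·0.9778 = 14.565 kPa
FS = 21.575 / 14.565 = 1.481

FS = 1.48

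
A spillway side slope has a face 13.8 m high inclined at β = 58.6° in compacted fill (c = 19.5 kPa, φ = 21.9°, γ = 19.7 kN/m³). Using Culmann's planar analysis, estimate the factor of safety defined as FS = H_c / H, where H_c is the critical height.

FS = 1.15

H_c = (4c/γ) · sinβ cosφ / [1 − cos(β − φ)]
    = (4·19.5/19.7) · sin58.6°·cos21.9° / [1 − cos36.7°]
    = 3.959 · 0.7920 / 0.1982 = 15.82 m
FS = H_c / H = 15.82 / 13.8 = 1.146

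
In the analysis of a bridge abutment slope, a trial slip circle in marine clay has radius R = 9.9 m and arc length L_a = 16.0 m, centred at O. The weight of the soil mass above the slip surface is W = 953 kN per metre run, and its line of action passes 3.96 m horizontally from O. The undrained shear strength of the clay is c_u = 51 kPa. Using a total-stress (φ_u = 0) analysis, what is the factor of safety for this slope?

FS = 2.14

Taking moments about the centre O, the resisting moment is provided by the undrained shear strength acting along the arc:
M_R = c_u·L_a·R = 51·16.00·9.9 = 8078.4 kN·m/m
M_D = W·d = 953·3.96 = 3773.9 kN·m/m
FS = M_R / M_D = 8078.4 / 3773.9 = 2.141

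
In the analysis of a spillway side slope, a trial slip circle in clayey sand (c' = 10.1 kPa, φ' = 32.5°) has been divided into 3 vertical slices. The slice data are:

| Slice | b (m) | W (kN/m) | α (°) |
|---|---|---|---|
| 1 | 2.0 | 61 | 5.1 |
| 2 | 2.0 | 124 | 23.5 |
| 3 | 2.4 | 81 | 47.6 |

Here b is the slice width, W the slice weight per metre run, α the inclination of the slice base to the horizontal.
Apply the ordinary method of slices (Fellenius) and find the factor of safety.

FS = 1.95

Ordinary method of slices: FS = Σ[c'·Δl_i + (W_i cosα_i)·tanφ'] / Σ W_i sinα_i, with Δl_i = b_i / cosα_i.
Slice 1: Δl = 2.0/cos5.1° = 2.008 m; N'_1 = 61·cos5.1° = 60.8; c'Δl = 20.28; W sinα = 5.4
Slice 2: Δl = 2.0/cos23.5° = 2.181 m; N'_2 = 124·cos23.5° = 113.7; c'Δl = 22.03; W sinα = 49.4
Slice 3: Δl = 2.4/cos47.6° = 3.559 m; N'_3 = 81·cos47.6° = 54.6; c'Δl = 35.95; W sinα = 59.8
Σc'Δl = 78.3 kN/m; ΣN' = 229.1 kN/m; ΣW sinα = 114.7 kN/m
Resisting = 78.3 + 229.1·tan32.5° = 78.3 + 145.9 = 224.2 kN/m
FS = 224.2 / 114.7 = 1.955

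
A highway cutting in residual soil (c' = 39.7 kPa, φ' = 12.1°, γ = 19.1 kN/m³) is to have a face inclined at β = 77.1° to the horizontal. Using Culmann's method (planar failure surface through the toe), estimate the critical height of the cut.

H_c = 13.72 m

Culmann's analysis gives the critical failure plane at α_cr = (β + φ')/2 = (77.1 + 12.1)/2 = 44.6°, and the critical height
H_c = (4c'/γ) · sinβ cosφ' / [1 − cos(β − φ')]
    = (4·39.7/19.1) · sin77.1°·cos12.1° / [1 − cos(65.0°)]
    = 8.314 · 0.9748·0.9778 / [1 − 0.4226]
    = 8.314 · 0.9531 / 0.5774
    = 13.72 m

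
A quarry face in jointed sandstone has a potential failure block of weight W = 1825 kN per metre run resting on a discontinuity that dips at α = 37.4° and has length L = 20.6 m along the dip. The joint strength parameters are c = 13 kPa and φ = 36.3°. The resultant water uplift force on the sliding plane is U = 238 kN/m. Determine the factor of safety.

Resolving the block weight along and normal to the plane and applying the Mohr–Coulomb strength on the joint:
N' = W cosα − U = 1825·cos37.4° − 238 = 1211.8 kN/m
Driving force T = W sinα = 1825·sin37.4° = 1108.5 kN/m
Resisting force R = c·L + N'·tanφ = 13·20.6 + 1211.8·tan36.3° = 267.8 + 890.2 = 1158.0 kN/m
FS = R / T = 1158.0 / 1108.5 = 1.045

FS = 1.04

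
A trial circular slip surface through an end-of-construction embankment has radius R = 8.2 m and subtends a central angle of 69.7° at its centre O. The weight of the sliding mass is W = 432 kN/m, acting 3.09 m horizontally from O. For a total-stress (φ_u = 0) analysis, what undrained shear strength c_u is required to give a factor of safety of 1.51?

c_u = 24.6 kPa

FS = c_u·L_a·R / (W·d), so c_u = FS·W·d / (L_a·R).
Arc length L_a = R·θ = 8.2·(69.7°·π/180) = 8.2·1.2165 = 9.98 m
c_u = 1.51·432·3.09 / (9.98·8.2) = 2015.7 / 81.80 = 24.64 kPa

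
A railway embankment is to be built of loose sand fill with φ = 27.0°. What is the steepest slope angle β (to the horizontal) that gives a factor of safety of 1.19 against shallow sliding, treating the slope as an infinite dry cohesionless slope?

β = 23.2°

For an infinite dry cohesionless slope FS = tanφ/tanβ, so tanβ = tanφ / FS.
tanβ = tan27.0° / 1.19 = 0.5095 / 1.19 = 0.4282
β = arctan(0.4282) = 23.18°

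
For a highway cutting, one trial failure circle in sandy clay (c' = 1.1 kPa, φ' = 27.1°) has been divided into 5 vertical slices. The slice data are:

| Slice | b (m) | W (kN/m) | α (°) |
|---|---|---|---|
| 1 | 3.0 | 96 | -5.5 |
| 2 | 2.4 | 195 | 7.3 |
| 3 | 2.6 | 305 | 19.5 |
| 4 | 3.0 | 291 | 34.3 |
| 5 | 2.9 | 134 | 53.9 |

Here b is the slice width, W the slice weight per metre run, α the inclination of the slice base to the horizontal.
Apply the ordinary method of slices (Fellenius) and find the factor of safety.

FS = 1.22

Ordinary method of slices: FS = Σ[c'·Δl_i + (W_i cosα_i)·tanφ'] / Σ W_i sinα_i, with Δl_i = b_i / cosα_i.
Slice 1: Δl = 3.0/cos(-5.5°) = 3.014 m; N'_1 = 96·cos(-5.5°) = 95.6; c'Δl = 3.32; W sinα = -9.2
Slice 2: Δl = 2.4/cos7.3° = 2.420 m; N'_2 = 195·cos7.3° = 193.4; c'Δl = 2.66; W sinα = 24.8
Slice 3: Δl = 2.6/cos19.5° = 2.758 m; N'_3 = 305·cos19.5° = 287.5; c'Δl = 3.03; W sinα = 101.8
Slice 4: Δl = 3.0/cos34.3° = 3.632 m; N'_4 = 291·cos34.3° = 240.4; c'Δl = 3.99; W sinα = 164.0
Slice 5: Δl = 2.9/cos53.9° = 4.922 m; N'_5 = 134·cos53.9° = 79.0; c'Δl = 5.41; W sinα = 108.3
Σc'Δl = 18.4 kN/m; ΣN' = 895.8 kN/m; ΣW sinα = 389.6 kN/m
Resisting = 18.4 + 895.8·tan27.1° = 18.4 + 458.4 = 476.8 kN/m
FS = 476.8 / 389.6 = 1.224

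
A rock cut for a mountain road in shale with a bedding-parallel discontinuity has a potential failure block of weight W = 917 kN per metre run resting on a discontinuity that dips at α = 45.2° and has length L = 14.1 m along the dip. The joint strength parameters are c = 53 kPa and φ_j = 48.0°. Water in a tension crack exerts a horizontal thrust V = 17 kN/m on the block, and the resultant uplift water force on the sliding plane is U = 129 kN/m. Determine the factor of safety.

Resolving the block weight along and normal to the plane and applying the Mohr–Coulomb strength on the joint:
N' = W cosα − U − V sinα = 917·cos45.2° − 129 − 17·sin45.2° = 505.1 kN/m
Driving force T = W sinα + V cosα = 917·sin45.2° + 17·cos45.2° = 662.7 kN/m
Resisting force R = c·L + N'·tanφ_j = 53·14.1 + 505.1·tan48.0° = 747.3 + 561.0 = 1308.3 kN/m
FS = R / T = 1308.3 / 662.7 = 1.974

FS = 1.97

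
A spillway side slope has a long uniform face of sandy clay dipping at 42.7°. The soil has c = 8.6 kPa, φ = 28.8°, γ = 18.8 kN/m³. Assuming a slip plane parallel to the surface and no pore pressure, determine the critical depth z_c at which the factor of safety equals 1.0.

Setting FS = 1.00 in FS = [c + γz cos²β tanφ] / [γz sinβ cosβ] and solving for z:
z = c / [γ cosβ (FS·sinβ − cosβ·tanφ)]
  = 8.6 / [18.8·cos42.7°·(1.00·sin42.7° − cos42.7°·tan28.8°)]
  = 8.6 / [18.8·0.7349·(1.00·0.6782 − 0.7349·0.5498)]
  = 8.6 / 3.7876 = 2.271 m

z_c = 2.27 m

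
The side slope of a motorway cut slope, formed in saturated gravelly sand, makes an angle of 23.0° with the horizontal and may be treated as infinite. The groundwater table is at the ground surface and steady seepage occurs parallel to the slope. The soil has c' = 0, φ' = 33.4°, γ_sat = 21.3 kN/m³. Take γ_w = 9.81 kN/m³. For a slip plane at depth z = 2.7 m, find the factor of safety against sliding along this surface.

With seepage parallel to the slope and the water table at the surface, the effective normal stress on the slip plane uses the buoyant unit weight γ' = γ_sat − γ_w while the driving shear stress uses γ_sat:
FS = [c' + γ' z cos²β tanφ'] / [γ_sat z sinβ cosβ]
(For c' = 0 this reduces to FS = (γ'/γ_sat)·tanφ'/tanβ.)
γ' = 21.3 − 9.81 = 11.49 kN/m³
Numerator = 0.0 + 11.49·2.7·cos²23.0°·tan33.4° = 0.0 + 11.49·2.7·0.8473·0.6594 = 17.333 kPa
Denominator = 21.3·2.7·sin23.0°·cos23.0° = 21.3·2.7·0.3907·0.9205 = 20.685 kPa
FS = 17.333 / 20.685 = 0.838

FS = 0.84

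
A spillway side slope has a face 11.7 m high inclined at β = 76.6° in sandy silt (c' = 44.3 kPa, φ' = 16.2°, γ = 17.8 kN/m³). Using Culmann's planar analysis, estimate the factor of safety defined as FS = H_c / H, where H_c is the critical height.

H_c = (4c'/γ) · sinβ cosφ' / [1 − cos(β − φ')]
    = (4·44.3/17.8) · sin76.6°·cos16.2° / [1 − cos60.4°]
    = 9.955 · 0.9342 / 0.5061 = 18.38 m
FS = H_c / H = 18.38 / 11.7 = 1.571

FS = 1.57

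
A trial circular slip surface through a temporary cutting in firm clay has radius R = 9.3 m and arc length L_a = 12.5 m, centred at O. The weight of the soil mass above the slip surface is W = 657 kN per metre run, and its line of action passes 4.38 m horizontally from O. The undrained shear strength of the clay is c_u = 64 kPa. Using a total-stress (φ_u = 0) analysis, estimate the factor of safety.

Taking moments about the centre O, the resisting moment is provided by the undrained shear strength acting along the arc:
M_R = c_u·L_a·R = 64·12.50·9.3 = 7440.0 kN·m/m
M_D = W·d = 657·4.38 = 2877.7 kN·m/m
FS = M_R / M_D = 7440.0 / 2877.7 = 2.585

FS = 2.59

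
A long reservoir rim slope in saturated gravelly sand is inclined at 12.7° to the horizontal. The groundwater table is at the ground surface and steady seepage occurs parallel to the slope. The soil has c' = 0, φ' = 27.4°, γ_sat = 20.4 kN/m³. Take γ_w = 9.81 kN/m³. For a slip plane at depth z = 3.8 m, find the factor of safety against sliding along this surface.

With seepage parallel to the slope and the water table at the surface, the effective normal stress on the slip plane uses the buoyant unit weight γ' = γ_sat − γ_w while the driving shear stress uses γ_sat:
FS = [c' + γ' z cos²β tanφ'] / [γ_sat z sinβ cosβ]
(For c' = 0 this reduces to FS = (γ'/γ_sat)·tanφ'/tanβ.)
γ' = 20.4 − 9.81 = 10.59 kN/m³
Numerator = 0.0 + 10.59·3.8·cos²12.7°·tan27.4° = 0.0 + 10.59·3.8·0.9517·0.5184 = 19.851 kPa
Denominator = 20.4·3.8·sin12.7°·cos12.7° = 20.4·3.8·0.2198·0.9755 = 16.626 kPa
FS = 19.851 / 16.626 = 1.194

FS = 1.19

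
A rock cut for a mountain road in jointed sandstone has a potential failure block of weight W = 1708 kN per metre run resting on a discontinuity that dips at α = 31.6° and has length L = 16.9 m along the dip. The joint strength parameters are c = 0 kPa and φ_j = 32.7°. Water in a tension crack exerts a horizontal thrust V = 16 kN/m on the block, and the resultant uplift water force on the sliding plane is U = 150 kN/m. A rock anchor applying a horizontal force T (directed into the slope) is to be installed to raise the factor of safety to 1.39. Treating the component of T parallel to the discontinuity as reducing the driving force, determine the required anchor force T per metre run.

Resolving forces along and normal to the sliding plane, with the horizontal anchor force T adding T·sinα to the effective normal force and T·cosα acting up the plane against the driving force:
FS = [cL + (W cosα − U − V sinα + T sinα) tanφ_j] / [W sinα + V cosα − T cosα]
Without the anchor: N' = 1296.4 kN/m, driving T_d = 908.6 kN/m, resisting R = 0·16.9 + 1296.4·tan32.7° = 832.3 kN/m, FS = 0.92.
Setting FS = 1.39 and solving for T:
1.39·(908.6 − T cos31.6°) = 832.3 + T sin31.6°·tan32.7°
T·(sin31.6°·tan32.7° + 1.39·cos31.6°) = 1.39·908.6 − 832.3
T·(0.5240·0.6420 + 1.39·0.8517) = 1262.9 − 832.3 = 430.7
T·1.5203 = 430.7
T = 283.3 kN/m

T = 283 kN/m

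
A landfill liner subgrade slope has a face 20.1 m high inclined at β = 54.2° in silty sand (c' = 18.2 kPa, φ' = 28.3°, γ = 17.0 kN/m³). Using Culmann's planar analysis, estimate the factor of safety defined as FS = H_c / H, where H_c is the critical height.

H_c = (4c'/γ) · sinβ cosφ' / [1 − cos(β − φ')]
    = (4·18.2/17.0) · sin54.2°·cos28.3° / [1 − cos25.9°]
    = 4.282 · 0.7141 / 0.1004 = 30.45 m
FS = H_c / H = 30.45 / 20.1 = 1.515

FS = 1.51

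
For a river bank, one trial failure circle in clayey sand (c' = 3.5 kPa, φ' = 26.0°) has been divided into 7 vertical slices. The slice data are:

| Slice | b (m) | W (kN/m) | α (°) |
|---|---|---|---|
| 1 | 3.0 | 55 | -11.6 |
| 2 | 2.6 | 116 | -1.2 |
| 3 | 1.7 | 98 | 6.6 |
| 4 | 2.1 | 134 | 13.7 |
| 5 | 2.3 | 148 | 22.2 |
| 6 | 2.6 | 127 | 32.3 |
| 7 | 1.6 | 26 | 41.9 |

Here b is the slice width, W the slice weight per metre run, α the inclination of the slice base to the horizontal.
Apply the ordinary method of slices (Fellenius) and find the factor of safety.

FS = 2.24

Ordinary method of slices: FS = Σ[c'·Δl_i + (W_i cosα_i)·tanφ'] / Σ W_i sinα_i, with Δl_i = b_i / cosα_i.
Slice 1: Δl = 3.0/cos(-11.6°) = 3.063 m; N'_1 = 55·cos(-11.6°) = 53.9; c'Δl = 10.72; W sinα = -11.1
Slice 2: Δl = 2.6/cos(-1.2°) = 2.601 m; N'_2 = 116·cos(-1.2°) = 116.0; c'Δl = 9.10; W sinα = -2.4
Slice 3: Δl = 1.7/cos6.6° = 1.711 m; N'_3 = 98·cos6.6° = 97.4; c'Δl = 5.99; W sinα = 11.3
Slice 4: Δl = 2.1/cos13.7° = 2.161 m; N'_4 = 134·cos13.7° = 130.2; c'Δl = 7.57; W sinα = 31.7
Slice 5: Δl = 2.3/cos22.2° = 2.484 m; N'_5 = 148·cos22.2° = 137.0; c'Δl = 8.69; W sinα = 55.9
Slice 6: Δl = 2.6/cos32.3° = 3.076 m; N'_6 = 127·cos32.3° = 107.3; c'Δl = 10.77; W sinα = 67.9
Slice 7: Δl = 1.6/cos41.9° = 2.150 m; N'_7 = 26·cos41.9° = 19.4; c'Δl = 7.52; W sinα = 17.4
Σc'Δl = 60.4 kN/m; ΣN' = 661.1 kN/m; ΣW sinα = 170.7 kN/m
Resisting = 60.4 + 661.1·tan26.0° = 60.4 + 322.4 = 382.8 kN/m
FS = 382.8 / 170.7 = 2.243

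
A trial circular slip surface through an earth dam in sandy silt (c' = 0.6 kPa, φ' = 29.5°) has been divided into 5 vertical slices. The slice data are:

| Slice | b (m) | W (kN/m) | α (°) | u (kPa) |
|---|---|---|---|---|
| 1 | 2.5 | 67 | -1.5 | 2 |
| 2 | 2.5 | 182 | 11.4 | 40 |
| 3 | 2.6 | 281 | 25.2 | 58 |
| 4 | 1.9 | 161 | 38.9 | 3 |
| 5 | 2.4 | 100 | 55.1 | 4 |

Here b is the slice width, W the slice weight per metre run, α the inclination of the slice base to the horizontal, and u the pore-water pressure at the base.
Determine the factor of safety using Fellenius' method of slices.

FS = 0.67

Ordinary method of slices: FS = Σ[c'·Δl_i + (W_i cosα_i − u_i·Δl_i)·tanφ'] / Σ W_i sinα_i, with Δl_i = b_i / cosα_i.
Slice 1: Δl = 2.5/cos(-1.5°) = 2.501 m; N'_1 = 67·cos(-1.5°) − 2·2.501 = 62.0; c'Δl = 1.50; W sinα = -1.8
Slice 2: Δl = 2.5/cos11.4° = 2.550 m; N'_2 = 182·cos11.4° − 40·2.550 = 76.4; c'Δl = 1.53; W sinα = 36.0
Slice 3: Δl = 2.6/cos25.2° = 2.873 m; N'_3 = 281·cos25.2° − 58·2.873 = 87.6; c'Δl = 1.72; W sinα = 119.6
Slice 4: Δl = 1.9/cos38.9° = 2.441 m; N'_4 = 161·cos38.9° − 3·2.441 = 118.0; c'Δl = 1.46; W sinα = 101.1
Slice 5: Δl = 2.4/cos55.1° = 4.195 m; N'_5 = 100·cos55.1° − 4·4.195 = 40.4; c'Δl = 2.52; W sinα = 82.0
Σc'Δl = 8.7 kN/m; ΣN' = 384.4 kN/m; ΣW sinα = 337.0 kN/m
Resisting = 8.7 + 384.4·tan29.5° = 8.7 + 217.5 = 226.2 kN/m
FS = 226.2 / 337.0 = 0.671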